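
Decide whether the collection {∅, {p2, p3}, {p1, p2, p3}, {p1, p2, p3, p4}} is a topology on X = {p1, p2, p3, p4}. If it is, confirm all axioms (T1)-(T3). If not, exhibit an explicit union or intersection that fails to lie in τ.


τ IS a topology on X.

Axiom (T1): ∅ ∈ τ? Yes; X ∈ τ? Yes.
Axiom (T2/T3): check pairwise unions and intersections of members of τ.
All pairwise intersections and unions checked — each lies in τ. Therefore τ satisfies (T1), (T2), (T3): it IS a topology on X.


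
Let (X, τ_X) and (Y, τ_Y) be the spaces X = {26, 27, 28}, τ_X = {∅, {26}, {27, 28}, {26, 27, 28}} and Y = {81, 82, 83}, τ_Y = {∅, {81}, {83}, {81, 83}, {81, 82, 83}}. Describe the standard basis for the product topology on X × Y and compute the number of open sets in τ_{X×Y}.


Basis B = {∅ × ∅, {26} × {81}, {26} × {83}, {26} × {81, 83}, {27, 28} × {81}, {27, 28} × {83}, {26} × {81, 82, 83}, {26, 27, 28} × {81}, {26, 27, 28} × {83}, {27, 28} × {81, 83}, {26, 27, 28} × {81, 83}, {27, 28} × {81, 82, 83}, {26, 27, 28} × {81, 82, 83}}; |τ_{X×Y}| = 25.

Enumerate products U × V with U ∈ τ_X, V ∈ τ_Y (deduplicated):
  ∅ × ∅ = {} (∅)
  {26} × {81} = {(26,81)}
  {26} × {83} = {(26,83)}
  {26} × {81, 83} = {(26,81), (26,83)}
  {27, 28} × {81} = {(27,81), (28,81)}
  {27, 28} × {83} = {(27,83), (28,83)}
  {26} × {81, 82, 83} = {(26,81), (26,82), (26,83)}
  {26, 27, 28} × {81} = {(26,81), (27,81), (28,81)}
  {26, 27, 28} × {83} = {(26,83), (27,83), (28,83)}
  {27, 28} × {81, 83} = {(27,81), (27,83), (28,81), (28,83)}
  {26, 27, 28} × {81, 83} = {(26,81), (26,83), (27,81), (27,83), (28,81), (28,83)}
  {27, 28} × {81, 82, 83} = {(27,81), (27,82), (27,83), (28,81), (28,82), (28,83)}
  {26, 27, 28} × {81, 82, 83} = {(26,81), (26,82), (26,83), (27,81), (27,82), (27,83), (28,81), (28,82), (28,83)}
These 13 distinct sets form the basis B.
Close under arbitrary unions to get τ_{X×Y}; counting gives |τ_{X×Y}| = 25.


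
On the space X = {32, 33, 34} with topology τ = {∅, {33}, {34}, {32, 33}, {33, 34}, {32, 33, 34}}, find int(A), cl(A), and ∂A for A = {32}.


int(A) = ∅, cl(A) = {32}, ∂A = {32}.

Closed sets in (X, τ) are complements of opens:
  closed(X, τ) = {∅, {32}, {34}, {32, 33}, {32, 34}, {32, 33, 34}}.
int(A) = ⋃ {U ∈ τ : U ⊆ A}. Opens contained in A: ∅.
Taking the union of these: int(A) = ∅.
cl(A) = ⋂ {C closed : A ⊆ C}. Closed sets containing A: {32}, {32, 33}, {32, 34}, {32, 33, 34}.
Intersecting these: cl(A) = {32}.
∂A = cl(A) ∖ int(A) = {32} ∖ ∅ = {32}.


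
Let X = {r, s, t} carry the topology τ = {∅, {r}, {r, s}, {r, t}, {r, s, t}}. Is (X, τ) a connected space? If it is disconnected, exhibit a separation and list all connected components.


(X, τ) is connected.

Find clopen sets (U ∈ τ with X ∖ U ∈ τ):
  U = ∅, X ∖ U = {r, s, t} — both open, so U is clopen.
  U = {r, s, t}, X ∖ U = ∅ — both open, so U is clopen.
Only trivial clopens (∅ and X) exist, so (X, τ) is connected.
Compute connected components by grouping points that agree on all clopens:
  component: {r, s, t}


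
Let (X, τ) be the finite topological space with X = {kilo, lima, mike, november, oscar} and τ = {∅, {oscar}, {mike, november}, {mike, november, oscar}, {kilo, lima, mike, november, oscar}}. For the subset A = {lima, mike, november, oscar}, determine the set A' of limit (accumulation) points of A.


A' = {kilo, lima, mike, november}

For each x ∈ X, list the open sets U ∈ τ with x ∈ U, then check whether U ∩ (A ∖ {x}) ≠ ∅ for every such U.
  x = kilo: opens ∋ x are {kilo, lima, mike, november, oscar}; each meets A ∖ {kilo}, so x IS a limit point.
  x = lima: opens ∋ x are {kilo, lima, mike, november, oscar}; each meets A ∖ {lima}, so x IS a limit point.
  x = mike: opens ∋ x are {mike, november}, {mike, november, oscar}, {kilo, lima, mike, november, oscar}; each meets A ∖ {mike}, so x IS a limit point.
  x = november: opens ∋ x are {mike, november}, {mike, november, oscar}, {kilo, lima, mike, november, oscar}; each meets A ∖ {november}, so x IS a limit point.
  x = oscar: open {oscar} ∋ x has {oscar} ∩ (A ∖ {oscar}) = ∅, so x is NOT a limit point.
Collecting: A' = {kilo, lima, mike, november}.


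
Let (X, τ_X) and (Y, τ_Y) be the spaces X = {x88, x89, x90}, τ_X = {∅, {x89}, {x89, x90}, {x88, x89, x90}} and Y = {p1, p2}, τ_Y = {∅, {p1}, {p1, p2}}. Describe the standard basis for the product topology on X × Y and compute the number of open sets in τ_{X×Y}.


Basis B = {∅ × ∅, {x89} × {p1}, {x89} × {p1, p2}, {x89, x90} × {p1}, {x88, x89, x90} × {p1}, {x89, x90} × {p1, p2}, {x88, x89, x90} × {p1, p2}}; |τ_{X×Y}| = 10.

Enumerate products U × V with U ∈ τ_X, V ∈ τ_Y (deduplicated):
  ∅ × ∅ = {} (∅)
  {x89} × {p1} = {(x89,p1)}
  {x89} × {p1, p2} = {(x89,p1), (x89,p2)}
  {x89, x90} × {p1} = {(x89,p1), (x90,p1)}
  {x88, x89, x90} × {p1} = {(x88,p1), (x89,p1), (x90,p1)}
  {x89, x90} × {p1, p2} = {(x89,p1), (x89,p2), (x90,p1), (x90,p2)}
  {x88, x89, x90} × {p1, p2} = {(x88,p1), (x88,p2), (x89,p1), (x89,p2), (x90,p1), (x90,p2)}
These 7 distinct sets form the basis B.
Close under arbitrary unions to get τ_{X×Y}; counting gives |τ_{X×Y}| = 10.


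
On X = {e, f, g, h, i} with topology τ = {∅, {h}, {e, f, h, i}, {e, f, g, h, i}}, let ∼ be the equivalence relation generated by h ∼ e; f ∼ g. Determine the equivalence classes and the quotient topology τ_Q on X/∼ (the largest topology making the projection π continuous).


X/∼ = {[e=h], [f=g], [i]}; |τ_Q| = 2.

Equivalence classes: [e=h], [f=g], [i].
Quotient map π: X → X/∼ sends e ↦ [e=h], f ↦ [f=g], g ↦ [f=g], h ↦ [e=h], i ↦ [i].
For each subset V ⊆ X/∼, compute π^{-1}(V) ⊆ X and check whether π^{-1}(V) ∈ τ. V is open in τ_Q iff π^{-1}(V) ∈ τ.
  V = {}: π^{-1}(V) = ∅ ∈ τ ✓.
  V = {[e=h]}: π^{-1}(V) = {e, h} ∉ τ ✗.
  V = {[f=g]}: π^{-1}(V) = {f, g} ∉ τ ✗.
  V = {[e=h], [f=g]}: π^{-1}(V) = {e, f, g, h} ∉ τ ✗.
  V = {[i]}: π^{-1}(V) = {i} ∉ τ ✗.
  V = {[e=h], [i]}: π^{-1}(V) = {e, h, i} ∉ τ ✗.
  V = {[f=g], [i]}: π^{-1}(V) = {f, g, i} ∉ τ ✗.
  V = {[e=h], [f=g], [i]}: π^{-1}(V) = {e, f, g, h, i} ∈ τ ✓.
Open sets in the quotient: τ_Q = {{}, {[e=h], [f=g], [i]}} (2 elements).


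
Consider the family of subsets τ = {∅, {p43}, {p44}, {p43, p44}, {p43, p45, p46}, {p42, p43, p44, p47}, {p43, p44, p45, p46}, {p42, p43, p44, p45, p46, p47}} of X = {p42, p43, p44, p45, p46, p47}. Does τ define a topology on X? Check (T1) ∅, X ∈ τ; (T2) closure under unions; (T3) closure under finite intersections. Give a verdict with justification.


τ IS a topology on X.

Axiom (T1): ∅ ∈ τ? Yes; X ∈ τ? Yes.
Axiom (T2/T3): check pairwise unions and intersections of members of τ.
All pairwise intersections and unions checked — each lies in τ. Therefore τ satisfies (T1), (T2), (T3): it IS a topology on X.


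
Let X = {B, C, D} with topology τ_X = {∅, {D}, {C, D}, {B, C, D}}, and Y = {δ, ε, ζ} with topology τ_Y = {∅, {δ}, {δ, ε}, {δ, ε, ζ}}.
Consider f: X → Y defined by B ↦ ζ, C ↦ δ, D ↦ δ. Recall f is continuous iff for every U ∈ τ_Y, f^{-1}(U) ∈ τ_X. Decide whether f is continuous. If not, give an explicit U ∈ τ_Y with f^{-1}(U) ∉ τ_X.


f IS continuous.

Compute f^{-1}(U) for each U ∈ τ_Y:
  U = ∅: f^{-1}(U) = ∅ ∈ τ_X ✓.
  U = {δ}: f^{-1}(U) = {C, D} ∈ τ_X ✓.
  U = {δ, ε}: f^{-1}(U) = {C, D} ∈ τ_X ✓.
  U = {δ, ε, ζ}: f^{-1}(U) = {B, C, D} ∈ τ_X ✓.
Every preimage lies in τ_X, so f IS continuous.


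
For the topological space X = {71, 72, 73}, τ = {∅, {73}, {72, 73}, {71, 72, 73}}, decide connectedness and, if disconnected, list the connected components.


(X, τ) is connected.

Find clopen sets (U ∈ τ with X ∖ U ∈ τ):
  U = ∅, X ∖ U = {71, 72, 73} — both open, so U is clopen.
  U = {71, 72, 73}, X ∖ U = ∅ — both open, so U is clopen.
Only trivial clopens (∅ and X) exist, so (X, τ) is connected.
Compute connected components by grouping points that agree on all clopens:
  component: {71, 72, 73}


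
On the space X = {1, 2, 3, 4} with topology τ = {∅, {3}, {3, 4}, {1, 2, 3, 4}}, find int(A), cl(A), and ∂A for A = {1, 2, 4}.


int(A) = ∅, cl(A) = {1, 2, 4}, ∂A = {1, 2, 4}.

Closed sets in (X, τ) are complements of opens:
  closed(X, τ) = {∅, {1, 2}, {1, 2, 4}, {1, 2, 3, 4}}.
int(A) = ⋃ {U ∈ τ : U ⊆ A}. Opens contained in A: ∅.
Taking the union of these: int(A) = ∅.
cl(A) = ⋂ {C closed : A ⊆ C}. Closed sets containing A: {1, 2, 4}, {1, 2, 3, 4}.
Intersecting these: cl(A) = {1, 2, 4}.
∂A = cl(A) ∖ int(A) = {1, 2, 4} ∖ ∅ = {1, 2, 4}.


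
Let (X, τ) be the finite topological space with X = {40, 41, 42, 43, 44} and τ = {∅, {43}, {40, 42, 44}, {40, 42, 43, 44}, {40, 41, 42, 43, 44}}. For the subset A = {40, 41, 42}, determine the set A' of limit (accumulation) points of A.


A' = {40, 41, 42, 44}

For each x ∈ X, list the open sets U ∈ τ with x ∈ U, then check whether U ∩ (A ∖ {x}) ≠ ∅ for every such U.
  x = 40: opens ∋ x are {40, 42, 44}, {40, 42, 43, 44}, {40, 41, 42, 43, 44}; each meets A ∖ {40}, so x IS a limit point.
  x = 41: opens ∋ x are {40, 41, 42, 43, 44}; each meets A ∖ {41}, so x IS a limit point.
  x = 42: opens ∋ x are {40, 42, 44}, {40, 42, 43, 44}, {40, 41, 42, 43, 44}; each meets A ∖ {42}, so x IS a limit point.
  x = 43: open {43} ∋ x has {43} ∩ (A ∖ {43}) = ∅, so x is NOT a limit point.
  x = 44: opens ∋ x are {40, 42, 44}, {40, 42, 43, 44}, {40, 41, 42, 43, 44}; each meets A ∖ {44}, so x IS a limit point.
Collecting: A' = {40, 41, 42, 44}.


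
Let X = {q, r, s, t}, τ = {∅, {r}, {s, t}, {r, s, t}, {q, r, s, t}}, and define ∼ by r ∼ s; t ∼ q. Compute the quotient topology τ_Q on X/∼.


X/∼ = {[q=t], [r=s]}; |τ_Q| = 2.

Equivalence classes: [q=t], [r=s].
Quotient map π: X → X/∼ sends q ↦ [q=t], r ↦ [r=s], s ↦ [r=s], t ↦ [q=t].
For each subset V ⊆ X/∼, compute π^{-1}(V) ⊆ X and check whether π^{-1}(V) ∈ τ. V is open in τ_Q iff π^{-1}(V) ∈ τ.
  V = {}: π^{-1}(V) = ∅ ∈ τ ✓.
  V = {[q=t]}: π^{-1}(V) = {q, t} ∉ τ ✗.
  V = {[r=s]}: π^{-1}(V) = {r, s} ∉ τ ✗.
  V = {[q=t], [r=s]}: π^{-1}(V) = {q, r, s, t} ∈ τ ✓.
Open sets in the quotient: τ_Q = {{}, {[q=t], [r=s]}} (2 elements).


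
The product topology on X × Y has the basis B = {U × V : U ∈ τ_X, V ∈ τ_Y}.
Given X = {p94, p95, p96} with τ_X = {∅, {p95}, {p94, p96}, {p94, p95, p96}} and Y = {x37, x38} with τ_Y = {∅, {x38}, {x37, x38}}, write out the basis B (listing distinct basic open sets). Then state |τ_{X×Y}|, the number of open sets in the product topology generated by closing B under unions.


Basis B = {∅ × ∅, {p95} × {x38}, {p94, p96} × {x38}, {p95} × {x37, x38}, {p94, p95, p96} × {x38}, {p94, p96} × {x37, x38}, {p94, p95, p96} × {x37, x38}}; |τ_{X×Y}| = 9.

Enumerate products U × V with U ∈ τ_X, V ∈ τ_Y (deduplicated):
  ∅ × ∅ = {} (∅)
  {p95} × {x38} = {(p95,x38)}
  {p94, p96} × {x38} = {(p94,x38), (p96,x38)}
  {p95} × {x37, x38} = {(p95,x37), (p95,x38)}
  {p94, p95, p96} × {x38} = {(p94,x38), (p95,x38), (p96,x38)}
  {p94, p96} × {x37, x38} = {(p94,x37), (p94,x38), (p96,x37), (p96,x38)}
  {p94, p95, p96} × {x37, x38} = {(p94,x37), (p94,x38), (p95,x37), (p95,x38), (p96,x37), (p96,x38)}
These 7 distinct sets form the basis B.
Close under arbitrary unions to get τ_{X×Y}; counting gives |τ_{X×Y}| = 9.


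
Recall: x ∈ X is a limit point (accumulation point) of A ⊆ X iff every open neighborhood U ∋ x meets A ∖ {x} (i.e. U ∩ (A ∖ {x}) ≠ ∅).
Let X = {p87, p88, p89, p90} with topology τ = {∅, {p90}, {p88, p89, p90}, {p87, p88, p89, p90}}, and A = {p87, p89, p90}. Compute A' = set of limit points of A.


A' = {p87, p88, p89}

For each x ∈ X, list the open sets U ∈ τ with x ∈ U, then check whether U ∩ (A ∖ {x}) ≠ ∅ for every such U.
  x = p87: opens ∋ x are {p87, p88, p89, p90}; each meets A ∖ {p87}, so x IS a limit point.
  x = p88: opens ∋ x are {p88, p89, p90}, {p87, p88, p89, p90}; each meets A ∖ {p88}, so x IS a limit point.
  x = p89: opens ∋ x are {p88, p89, p90}, {p87, p88, p89, p90}; each meets A ∖ {p89}, so x IS a limit point.
  x = p90: open {p90} ∋ x has {p90} ∩ (A ∖ {p90}) = ∅, so x is NOT a limit point.
Collecting: A' = {p87, p88, p89}.


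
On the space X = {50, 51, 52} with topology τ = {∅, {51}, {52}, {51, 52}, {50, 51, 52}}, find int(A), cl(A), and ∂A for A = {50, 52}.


int(A) = {52}, cl(A) = {50, 52}, ∂A = {50}.

Closed sets in (X, τ) are complements of opens:
  closed(X, τ) = {∅, {50}, {50, 51}, {50, 52}, {50, 51, 52}}.
int(A) = ⋃ {U ∈ τ : U ⊆ A}. Opens contained in A: ∅, {52}.
Taking the union of these: int(A) = {52}.
cl(A) = ⋂ {C closed : A ⊆ C}. Closed sets containing A: {50, 52}, {50, 51, 52}.
Intersecting these: cl(A) = {50, 52}.
∂A = cl(A) ∖ int(A) = {50, 52} ∖ {52} = {50}.


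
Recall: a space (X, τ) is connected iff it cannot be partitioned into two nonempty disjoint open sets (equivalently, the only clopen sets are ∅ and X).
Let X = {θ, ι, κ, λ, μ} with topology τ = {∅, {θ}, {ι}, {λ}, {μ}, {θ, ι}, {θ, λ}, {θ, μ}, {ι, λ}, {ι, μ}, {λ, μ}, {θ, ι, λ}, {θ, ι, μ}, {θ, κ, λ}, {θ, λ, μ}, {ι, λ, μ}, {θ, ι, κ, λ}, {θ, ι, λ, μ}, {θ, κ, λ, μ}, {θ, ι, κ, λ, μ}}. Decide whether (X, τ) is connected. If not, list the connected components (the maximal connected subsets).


(X, τ) is disconnected; components = [{ι}, {μ}, {θ, κ, λ}].

Find clopen sets (U ∈ τ with X ∖ U ∈ τ):
  U = ∅, X ∖ U = {θ, ι, κ, λ, μ} — both open, so U is clopen.
  U = {ι}, X ∖ U = {θ, κ, λ, μ} — both open, so U is clopen.
  U = {μ}, X ∖ U = {θ, ι, κ, λ} — both open, so U is clopen.
  U = {ι, μ}, X ∖ U = {θ, κ, λ} — both open, so U is clopen.
  U = {θ, κ, λ}, X ∖ U = {ι, μ} — both open, so U is clopen.
  U = {θ, ι, κ, λ}, X ∖ U = {μ} — both open, so U is clopen.
  U = {θ, κ, λ, μ}, X ∖ U = {ι} — both open, so U is clopen.
  U = {θ, ι, κ, λ, μ}, X ∖ U = ∅ — both open, so U is clopen.
Nontrivial clopen(s) exist: e.g. {ι, μ}. So (X, τ) is disconnected.
Compute connected components by grouping points that agree on all clopens:
  component: {ι}
  component: {μ}
  component: {θ, κ, λ}


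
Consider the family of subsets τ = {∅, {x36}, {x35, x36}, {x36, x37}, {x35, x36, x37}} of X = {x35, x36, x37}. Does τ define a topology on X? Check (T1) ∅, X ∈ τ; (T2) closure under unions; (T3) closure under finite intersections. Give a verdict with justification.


τ IS a topology on X.

Axiom (T1): ∅ ∈ τ? Yes; X ∈ τ? Yes.
Axiom (T2/T3): check pairwise unions and intersections of members of τ.
All pairwise intersections and unions checked — each lies in τ. Therefore τ satisfies (T1), (T2), (T3): it IS a topology on X.


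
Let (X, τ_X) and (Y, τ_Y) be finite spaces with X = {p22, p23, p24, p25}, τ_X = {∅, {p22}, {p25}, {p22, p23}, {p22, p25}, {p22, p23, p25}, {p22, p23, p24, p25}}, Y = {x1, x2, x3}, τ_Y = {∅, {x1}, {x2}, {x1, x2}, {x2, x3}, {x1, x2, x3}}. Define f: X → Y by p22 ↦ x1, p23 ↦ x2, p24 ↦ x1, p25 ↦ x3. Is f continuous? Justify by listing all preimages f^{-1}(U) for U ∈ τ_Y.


f is NOT continuous.

Compute f^{-1}(U) for each U ∈ τ_Y:
  U = ∅: f^{-1}(U) = ∅ ∈ τ_X ✓.
  U = {x1}: f^{-1}(U) = {p22, p24} ∉ τ_X ✗.
  U = {x2}: f^{-1}(U) = {p23} ∉ τ_X ✗.
  U = {x1, x2}: f^{-1}(U) = {p22, p23, p24} ∉ τ_X ✗.
  U = {x2, x3}: f^{-1}(U) = {p23, p25} ∉ τ_X ✗.
  U = {x1, x2, x3}: f^{-1}(U) = {p22, p23, p24, p25} ∈ τ_X ✓.
Found U = {x1} with f^{-1}(U) = {p22, p24} not in τ_X. Therefore f is NOT continuous.


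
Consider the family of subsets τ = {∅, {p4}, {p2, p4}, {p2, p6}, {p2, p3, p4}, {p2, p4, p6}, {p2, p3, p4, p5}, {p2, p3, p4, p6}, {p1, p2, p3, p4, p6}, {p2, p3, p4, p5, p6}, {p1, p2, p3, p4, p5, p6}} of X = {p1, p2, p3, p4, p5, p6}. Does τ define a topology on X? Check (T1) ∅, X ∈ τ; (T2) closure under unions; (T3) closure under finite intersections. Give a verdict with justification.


τ is NOT a topology on X.

Axiom (T1): ∅ ∈ τ? Yes; X ∈ τ? Yes.
Axiom (T2/T3): check pairwise unions and intersections of members of τ.
Counterexample for (T3): {p2, p4} ∩ {p2, p6} = {p2} ∉ τ. Therefore τ is NOT a topology.


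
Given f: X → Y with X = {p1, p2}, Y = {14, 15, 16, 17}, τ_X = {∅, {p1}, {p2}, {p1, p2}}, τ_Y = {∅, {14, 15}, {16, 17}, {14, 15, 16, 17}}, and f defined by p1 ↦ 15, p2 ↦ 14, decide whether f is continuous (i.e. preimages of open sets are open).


f IS continuous.

Compute f^{-1}(U) for each U ∈ τ_Y:
  U = ∅: f^{-1}(U) = ∅ ∈ τ_X ✓.
  U = {14, 15}: f^{-1}(U) = {p1, p2} ∈ τ_X ✓.
  U = {16, 17}: f^{-1}(U) = ∅ ∈ τ_X ✓.
  U = {14, 15, 16, 17}: f^{-1}(U) = {p1, p2} ∈ τ_X ✓.
Every preimage lies in τ_X, so f IS continuous.


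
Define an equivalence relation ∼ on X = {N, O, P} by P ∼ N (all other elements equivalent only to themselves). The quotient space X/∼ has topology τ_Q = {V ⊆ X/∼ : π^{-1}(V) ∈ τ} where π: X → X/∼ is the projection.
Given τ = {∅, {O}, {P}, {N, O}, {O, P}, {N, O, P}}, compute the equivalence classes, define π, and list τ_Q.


X/∼ = {[N=P], [O]}; |τ_Q| = 3.

Equivalence classes: [N=P], [O].
Quotient map π: X → X/∼ sends N ↦ [N=P], O ↦ [O], P ↦ [N=P].
For each subset V ⊆ X/∼, compute π^{-1}(V) ⊆ X and check whether π^{-1}(V) ∈ τ. V is open in τ_Q iff π^{-1}(V) ∈ τ.
  V = {}: π^{-1}(V) = ∅ ∈ τ ✓.
  V = {[N=P]}: π^{-1}(V) = {N, P} ∉ τ ✗.
  V = {[O]}: π^{-1}(V) = {O} ∈ τ ✓.
  V = {[N=P], [O]}: π^{-1}(V) = {N, O, P} ∈ τ ✓.
Open sets in the quotient: τ_Q = {{}, {[O]}, {[N=P], [O]}} (3 elements).


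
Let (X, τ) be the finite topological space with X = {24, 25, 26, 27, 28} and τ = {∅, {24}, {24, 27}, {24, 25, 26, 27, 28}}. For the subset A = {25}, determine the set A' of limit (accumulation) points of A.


A' = {26, 28}

For each x ∈ X, list the open sets U ∈ τ with x ∈ U, then check whether U ∩ (A ∖ {x}) ≠ ∅ for every such U.
  x = 24: open {24} ∋ x has {24} ∩ (A ∖ {24}) = ∅, so x is NOT a limit point.
  x = 25: open {24, 25, 26, 27, 28} ∋ x has {24, 25, 26, 27, 28} ∩ (A ∖ {25}) = ∅, so x is NOT a limit point.
  x = 26: opens ∋ x are {24, 25, 26, 27, 28}; each meets A ∖ {26}, so x IS a limit point.
  x = 27: open {24, 27} ∋ x has {24, 27} ∩ (A ∖ {27}) = ∅, so x is NOT a limit point.
  x = 28: opens ∋ x are {24, 25, 26, 27, 28}; each meets A ∖ {28}, so x IS a limit point.
Collecting: A' = {26, 28}.


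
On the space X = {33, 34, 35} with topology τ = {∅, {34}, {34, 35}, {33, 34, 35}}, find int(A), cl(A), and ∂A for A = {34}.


int(A) = {34}, cl(A) = {33, 34, 35}, ∂A = {33, 35}.

Closed sets in (X, τ) are complements of opens:
  closed(X, τ) = {∅, {33}, {33, 35}, {33, 34, 35}}.
int(A) = ⋃ {U ∈ τ : U ⊆ A}. Opens contained in A: ∅, {34}.
Taking the union of these: int(A) = {34}.
cl(A) = ⋂ {C closed : A ⊆ C}. Closed sets containing A: {33, 34, 35}.
Intersecting these: cl(A) = {33, 34, 35}.
∂A = cl(A) ∖ int(A) = {33, 34, 35} ∖ {34} = {33, 35}.


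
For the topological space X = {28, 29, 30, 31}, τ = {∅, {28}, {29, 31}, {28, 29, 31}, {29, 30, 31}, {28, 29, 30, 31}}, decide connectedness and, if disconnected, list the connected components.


(X, τ) is disconnected; components = [{28}, {29, 30, 31}].

Find clopen sets (U ∈ τ with X ∖ U ∈ τ):
  U = ∅, X ∖ U = {28, 29, 30, 31} — both open, so U is clopen.
  U = {28}, X ∖ U = {29, 30, 31} — both open, so U is clopen.
  U = {29, 30, 31}, X ∖ U = {28} — both open, so U is clopen.
  U = {28, 29, 30, 31}, X ∖ U = ∅ — both open, so U is clopen.
Nontrivial clopen(s) exist: e.g. {28}. So (X, τ) is disconnected.
Compute connected components by grouping points that agree on all clopens:
  component: {28}
  component: {29, 30, 31}


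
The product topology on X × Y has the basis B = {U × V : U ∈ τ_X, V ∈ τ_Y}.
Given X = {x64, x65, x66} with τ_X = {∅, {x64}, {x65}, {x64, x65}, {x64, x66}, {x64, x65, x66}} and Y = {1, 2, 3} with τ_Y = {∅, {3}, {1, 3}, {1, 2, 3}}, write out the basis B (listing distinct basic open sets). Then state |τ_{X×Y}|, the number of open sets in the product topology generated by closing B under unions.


Basis B = {∅ × ∅, {x64} × {3}, {x65} × {3}, {x64} × {1, 3}, {x64, x65} × {3}, {x64, x66} × {3}, {x65} × {1, 3}, {x64} × {1, 2, 3}, {x64, x65, x66} × {3}, {x65} × {1, 2, 3}, {x64, x65} × {1, 3}, {x64, x66} × {1, 3}, {x64, x65} × {1, 2, 3}, {x64, x66} × {1, 2, 3}, {x64, x65, x66} × {1, 3}, {x64, x65, x66} × {1, 2, 3}}; |τ_{X×Y}| = 40.

Enumerate products U × V with U ∈ τ_X, V ∈ τ_Y (deduplicated):
  ∅ × ∅ = {} (∅)
  {x64} × {3} = {(x64,3)}
  {x65} × {3} = {(x65,3)}
  {x64} × {1, 3} = {(x64,1), (x64,3)}
  {x64, x65} × {3} = {(x64,3), (x65,3)}
  {x64, x66} × {3} = {(x64,3), (x66,3)}
  {x65} × {1, 3} = {(x65,1), (x65,3)}
  {x64} × {1, 2, 3} = {(x64,1), (x64,2), (x64,3)}
  {x64, x65, x66} × {3} = {(x64,3), (x65,3), (x66,3)}
  {x65} × {1, 2, 3} = {(x65,1), (x65,2), (x65,3)}
  {x64, x65} × {1, 3} = {(x64,1), (x64,3), (x65,1), (x65,3)}
  {x64, x66} × {1, 3} = {(x64,1), (x64,3), (x66,1), (x66,3)}
  {x64, x65} × {1, 2, 3} = {(x64,1), (x64,2), (x64,3), (x65,1), (x65,2), (x65,3)}
  {x64, x66} × {1, 2, 3} = {(x64,1), (x64,2), (x64,3), (x66,1), (x66,2), (x66,3)}
  {x64, x65, x66} × {1, 3} = {(x64,1), (x64,3), (x65,1), (x65,3), (x66,1), (x66,3)}
  {x64, x65, x66} × {1, 2, 3} = {(x64,1), (x64,2), (x64,3), (x65,1), (x65,2), (x65,3), (x66,1), (x66,2), (x66,3)}
These 16 distinct sets form the basis B.
Close under arbitrary unions to get τ_{X×Y}; counting gives |τ_{X×Y}| = 40.


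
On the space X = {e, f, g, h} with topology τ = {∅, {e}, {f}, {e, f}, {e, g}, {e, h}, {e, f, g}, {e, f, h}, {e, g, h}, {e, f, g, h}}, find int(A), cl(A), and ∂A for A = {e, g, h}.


int(A) = {e, g, h}, cl(A) = {e, g, h}, ∂A = ∅.

Closed sets in (X, τ) are complements of opens:
  closed(X, τ) = {∅, {f}, {g}, {h}, {f, g}, {f, h}, {g, h}, {e, g, h}, {f, g, h}, {e, f, g, h}}.
int(A) = ⋃ {U ∈ τ : U ⊆ A}. Opens contained in A: ∅, {e}, {e, g}, {e, h}, {e, g, h}.
Taking the union of these: int(A) = {e, g, h}.
cl(A) = ⋂ {C closed : A ⊆ C}. Closed sets containing A: {e, g, h}, {e, f, g, h}.
Intersecting these: cl(A) = {e, g, h}.
∂A = cl(A) ∖ int(A) = {e, g, h} ∖ {e, g, h} = ∅.


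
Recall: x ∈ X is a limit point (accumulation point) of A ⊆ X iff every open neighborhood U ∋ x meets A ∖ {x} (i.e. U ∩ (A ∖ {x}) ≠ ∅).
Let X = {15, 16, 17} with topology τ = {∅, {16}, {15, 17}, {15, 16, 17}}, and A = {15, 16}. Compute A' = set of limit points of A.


A' = {17}

For each x ∈ X, list the open sets U ∈ τ with x ∈ U, then check whether U ∩ (A ∖ {x}) ≠ ∅ for every such U.
  x = 15: open {15, 17} ∋ x has {15, 17} ∩ (A ∖ {15}) = ∅, so x is NOT a limit point.
  x = 16: open {16} ∋ x has {16} ∩ (A ∖ {16}) = ∅, so x is NOT a limit point.
  x = 17: opens ∋ x are {15, 17}, {15, 16, 17}; each meets A ∖ {17}, so x IS a limit point.
Collecting: A' = {17}.


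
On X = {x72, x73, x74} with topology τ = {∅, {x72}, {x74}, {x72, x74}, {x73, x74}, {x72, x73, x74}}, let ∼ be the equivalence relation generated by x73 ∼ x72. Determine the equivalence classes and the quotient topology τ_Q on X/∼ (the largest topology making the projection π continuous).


X/∼ = {[x72=x73], [x74]}; |τ_Q| = 3.

Equivalence classes: [x72=x73], [x74].
Quotient map π: X → X/∼ sends x72 ↦ [x72=x73], x73 ↦ [x72=x73], x74 ↦ [x74].
For each subset V ⊆ X/∼, compute π^{-1}(V) ⊆ X and check whether π^{-1}(V) ∈ τ. V is open in τ_Q iff π^{-1}(V) ∈ τ.
  V = {}: π^{-1}(V) = ∅ ∈ τ ✓.
  V = {[x72=x73]}: π^{-1}(V) = {x72, x73} ∉ τ ✗.
  V = {[x74]}: π^{-1}(V) = {x74} ∈ τ ✓.
  V = {[x72=x73], [x74]}: π^{-1}(V) = {x72, x73, x74} ∈ τ ✓.
Open sets in the quotient: τ_Q = {{}, {[x74]}, {[x72=x73], [x74]}} (3 elements).


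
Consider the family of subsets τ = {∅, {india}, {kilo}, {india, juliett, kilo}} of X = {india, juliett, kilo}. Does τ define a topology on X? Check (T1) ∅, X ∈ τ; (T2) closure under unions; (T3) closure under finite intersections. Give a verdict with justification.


τ is NOT a topology on X.

Axiom (T1): ∅ ∈ τ? Yes; X ∈ τ? Yes.
Axiom (T2/T3): check pairwise unions and intersections of members of τ.
Counterexample for (T2): {india} ∪ {kilo} = {india, kilo} ∉ τ. Therefore τ is NOT a topology.


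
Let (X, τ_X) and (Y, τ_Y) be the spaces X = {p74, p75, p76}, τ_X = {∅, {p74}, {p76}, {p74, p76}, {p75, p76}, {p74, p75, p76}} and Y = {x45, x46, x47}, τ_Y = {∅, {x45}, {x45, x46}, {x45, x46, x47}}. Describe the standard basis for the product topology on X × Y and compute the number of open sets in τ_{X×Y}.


Basis B = {∅ × ∅, {p74} × {x45}, {p76} × {x45}, {p74} × {x45, x46}, {p74, p76} × {x45}, {p75, p76} × {x45}, {p76} × {x45, x46}, {p74} × {x45, x46, x47}, {p74, p75, p76} × {x45}, {p76} × {x45, x46, x47}, {p74, p76} × {x45, x46}, {p75, p76} × {x45, x46}, {p74, p76} × {x45, x46, x47}, {p74, p75, p76} × {x45, x46}, {p75, p76} × {x45, x46, x47}, {p74, p75, p76} × {x45, x46, x47}}; |τ_{X×Y}| = 40.

Enumerate products U × V with U ∈ τ_X, V ∈ τ_Y (deduplicated):
  ∅ × ∅ = {} (∅)
  {p74} × {x45} = {(p74,x45)}
  {p76} × {x45} = {(p76,x45)}
  {p74} × {x45, x46} = {(p74,x45), (p74,x46)}
  {p74, p76} × {x45} = {(p74,x45), (p76,x45)}
  {p75, p76} × {x45} = {(p75,x45), (p76,x45)}
  {p76} × {x45, x46} = {(p76,x45), (p76,x46)}
  {p74} × {x45, x46, x47} = {(p74,x45), (p74,x46), (p74,x47)}
  {p74, p75, p76} × {x45} = {(p74,x45), (p75,x45), (p76,x45)}
  {p76} × {x45, x46, x47} = {(p76,x45), (p76,x46), (p76,x47)}
  {p74, p76} × {x45, x46} = {(p74,x45), (p74,x46), (p76,x45), (p76,x46)}
  {p75, p76} × {x45, x46} = {(p75,x45), (p75,x46), (p76,x45), (p76,x46)}
  {p74, p76} × {x45, x46, x47} = {(p74,x45), (p74,x46), (p74,x47), (p76,x45), (p76,x46), (p76,x47)}
  {p74, p75, p76} × {x45, x46} = {(p74,x45), (p74,x46), (p75,x45), (p75,x46), (p76,x45), (p76,x46)}
  {p75, p76} × {x45, x46, x47} = {(p75,x45), (p75,x46), (p75,x47), (p76,x45), (p76,x46), (p76,x47)}
  {p74, p75, p76} × {x45, x46, x47} = {(p74,x45), (p74,x46), (p74,x47), (p75,x45), (p75,x46), (p75,x47), (p76,x45), (p76,x46), (p76,x47)}
These 16 distinct sets form the basis B.
Close under arbitrary unions to get τ_{X×Y}; counting gives |τ_{X×Y}| = 40.


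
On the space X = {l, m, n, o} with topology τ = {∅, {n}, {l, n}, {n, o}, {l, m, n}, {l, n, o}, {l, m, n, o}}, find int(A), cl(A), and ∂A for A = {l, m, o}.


int(A) = ∅, cl(A) = {l, m, o}, ∂A = {l, m, o}.

Closed sets in (X, τ) are complements of opens:
  closed(X, τ) = {∅, {m}, {o}, {l, m}, {m, o}, {l, m, o}, {l, m, n, o}}.
int(A) = ⋃ {U ∈ τ : U ⊆ A}. Opens contained in A: ∅.
Taking the union of these: int(A) = ∅.
cl(A) = ⋂ {C closed : A ⊆ C}. Closed sets containing A: {l, m, o}, {l, m, n, o}.
Intersecting these: cl(A) = {l, m, o}.
∂A = cl(A) ∖ int(A) = {l, m, o} ∖ ∅ = {l, m, o}.


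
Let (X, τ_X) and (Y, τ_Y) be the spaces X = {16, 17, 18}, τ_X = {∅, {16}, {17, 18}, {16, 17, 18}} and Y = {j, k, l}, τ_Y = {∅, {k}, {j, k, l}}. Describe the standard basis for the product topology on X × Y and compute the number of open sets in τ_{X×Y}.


Basis B = {∅ × ∅, {16} × {k}, {17, 18} × {k}, {16} × {j, k, l}, {16, 17, 18} × {k}, {17, 18} × {j, k, l}, {16, 17, 18} × {j, k, l}}; |τ_{X×Y}| = 9.

Enumerate products U × V with U ∈ τ_X, V ∈ τ_Y (deduplicated):
  ∅ × ∅ = {} (∅)
  {16} × {k} = {(16,k)}
  {17, 18} × {k} = {(17,k), (18,k)}
  {16} × {j, k, l} = {(16,j), (16,k), (16,l)}
  {16, 17, 18} × {k} = {(16,k), (17,k), (18,k)}
  {17, 18} × {j, k, l} = {(17,j), (17,k), (17,l), (18,j), (18,k), (18,l)}
  {16, 17, 18} × {j, k, l} = {(16,j), (16,k), (16,l), (17,j), (17,k), (17,l), (18,j), (18,k), (18,l)}
These 7 distinct sets form the basis B.
Close under arbitrary unions to get τ_{X×Y}; counting gives |τ_{X×Y}| = 9.


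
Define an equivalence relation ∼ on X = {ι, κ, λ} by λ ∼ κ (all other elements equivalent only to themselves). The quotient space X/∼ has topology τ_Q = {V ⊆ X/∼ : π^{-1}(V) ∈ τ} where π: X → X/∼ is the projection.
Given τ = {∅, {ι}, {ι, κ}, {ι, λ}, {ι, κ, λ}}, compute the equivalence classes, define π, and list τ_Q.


X/∼ = {[ι], [κ=λ]}; |τ_Q| = 3.

Equivalence classes: [ι], [κ=λ].
Quotient map π: X → X/∼ sends ι ↦ [ι], κ ↦ [κ=λ], λ ↦ [κ=λ].
For each subset V ⊆ X/∼, compute π^{-1}(V) ⊆ X and check whether π^{-1}(V) ∈ τ. V is open in τ_Q iff π^{-1}(V) ∈ τ.
  V = {}: π^{-1}(V) = ∅ ∈ τ ✓.
  V = {[ι]}: π^{-1}(V) = {ι} ∈ τ ✓.
  V = {[κ=λ]}: π^{-1}(V) = {κ, λ} ∉ τ ✗.
  V = {[ι], [κ=λ]}: π^{-1}(V) = {ι, κ, λ} ∈ τ ✓.
Open sets in the quotient: τ_Q = {{}, {[ι]}, {[ι], [κ=λ]}} (3 elements).


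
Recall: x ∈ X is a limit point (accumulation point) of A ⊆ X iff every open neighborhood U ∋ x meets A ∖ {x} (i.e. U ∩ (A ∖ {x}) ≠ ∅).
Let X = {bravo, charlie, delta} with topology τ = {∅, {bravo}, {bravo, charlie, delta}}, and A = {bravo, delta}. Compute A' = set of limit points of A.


A' = {charlie, delta}

For each x ∈ X, list the open sets U ∈ τ with x ∈ U, then check whether U ∩ (A ∖ {x}) ≠ ∅ for every such U.
  x = bravo: open {bravo} ∋ x has {bravo} ∩ (A ∖ {bravo}) = ∅, so x is NOT a limit point.
  x = charlie: opens ∋ x are {bravo, charlie, delta}; each meets A ∖ {charlie}, so x IS a limit point.
  x = delta: opens ∋ x are {bravo, charlie, delta}; each meets A ∖ {delta}, so x IS a limit point.
Collecting: A' = {charlie, delta}.


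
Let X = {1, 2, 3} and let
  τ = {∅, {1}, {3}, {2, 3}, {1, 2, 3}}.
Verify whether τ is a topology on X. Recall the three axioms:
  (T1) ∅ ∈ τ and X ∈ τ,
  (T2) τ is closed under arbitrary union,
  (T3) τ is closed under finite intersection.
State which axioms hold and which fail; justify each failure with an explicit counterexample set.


τ is NOT a topology on X.

Axiom (T1): ∅ ∈ τ? Yes; X ∈ τ? Yes.
Axiom (T2/T3): check pairwise unions and intersections of members of τ.
Counterexample for (T2): {1} ∪ {3} = {1, 3} ∉ τ. Therefore τ is NOT a topology.


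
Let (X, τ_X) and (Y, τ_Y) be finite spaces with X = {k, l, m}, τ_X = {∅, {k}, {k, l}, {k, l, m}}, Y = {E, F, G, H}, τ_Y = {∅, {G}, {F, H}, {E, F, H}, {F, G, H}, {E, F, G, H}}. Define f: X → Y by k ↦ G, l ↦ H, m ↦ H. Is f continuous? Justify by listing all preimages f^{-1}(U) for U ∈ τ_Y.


f is NOT continuous.

Compute f^{-1}(U) for each U ∈ τ_Y:
  U = ∅: f^{-1}(U) = ∅ ∈ τ_X ✓.
  U = {G}: f^{-1}(U) = {k} ∈ τ_X ✓.
  U = {F, H}: f^{-1}(U) = {l, m} ∉ τ_X ✗.
  U = {E, F, H}: f^{-1}(U) = {l, m} ∉ τ_X ✗.
  U = {F, G, H}: f^{-1}(U) = {k, l, m} ∈ τ_X ✓.
  U = {E, F, G, H}: f^{-1}(U) = {k, l, m} ∈ τ_X ✓.
Found U = {F, H} with f^{-1}(U) = {l, m} not in τ_X. Therefore f is NOT continuous.


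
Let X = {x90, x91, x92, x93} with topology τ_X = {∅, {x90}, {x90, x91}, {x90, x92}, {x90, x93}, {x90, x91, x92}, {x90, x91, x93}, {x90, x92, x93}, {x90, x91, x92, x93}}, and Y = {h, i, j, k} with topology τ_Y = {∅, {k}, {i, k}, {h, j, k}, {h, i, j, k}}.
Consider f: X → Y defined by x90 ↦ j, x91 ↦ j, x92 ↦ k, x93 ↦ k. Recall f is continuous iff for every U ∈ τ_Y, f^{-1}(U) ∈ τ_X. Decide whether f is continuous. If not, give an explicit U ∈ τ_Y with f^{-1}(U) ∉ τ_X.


f is NOT continuous.

Compute f^{-1}(U) for each U ∈ τ_Y:
  U = ∅: f^{-1}(U) = ∅ ∈ τ_X ✓.
  U = {k}: f^{-1}(U) = {x92, x93} ∉ τ_X ✗.
  U = {i, k}: f^{-1}(U) = {x92, x93} ∉ τ_X ✗.
  U = {h, j, k}: f^{-1}(U) = {x90, x91, x92, x93} ∈ τ_X ✓.
  U = {h, i, j, k}: f^{-1}(U) = {x90, x91, x92, x93} ∈ τ_X ✓.
Found U = {k} with f^{-1}(U) = {x92, x93} not in τ_X. Therefore f is NOT continuous.


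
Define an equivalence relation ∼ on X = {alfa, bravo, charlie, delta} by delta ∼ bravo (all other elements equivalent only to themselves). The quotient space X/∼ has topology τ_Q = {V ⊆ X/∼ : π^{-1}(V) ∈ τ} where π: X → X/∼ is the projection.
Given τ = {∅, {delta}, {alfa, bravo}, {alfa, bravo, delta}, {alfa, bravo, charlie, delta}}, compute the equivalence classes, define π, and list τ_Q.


X/∼ = {[alfa], [bravo=delta], [charlie]}; |τ_Q| = 3.

Equivalence classes: [alfa], [bravo=delta], [charlie].
Quotient map π: X → X/∼ sends alfa ↦ [alfa], bravo ↦ [bravo=delta], charlie ↦ [charlie], delta ↦ [bravo=delta].
For each subset V ⊆ X/∼, compute π^{-1}(V) ⊆ X and check whether π^{-1}(V) ∈ τ. V is open in τ_Q iff π^{-1}(V) ∈ τ.
  V = {}: π^{-1}(V) = ∅ ∈ τ ✓.
  V = {[alfa]}: π^{-1}(V) = {alfa} ∉ τ ✗.
  V = {[bravo=delta]}: π^{-1}(V) = {bravo, delta} ∉ τ ✗.
  V = {[alfa], [bravo=delta]}: π^{-1}(V) = {alfa, bravo, delta} ∈ τ ✓.
  V = {[charlie]}: π^{-1}(V) = {charlie} ∉ τ ✗.
  V = {[alfa], [charlie]}: π^{-1}(V) = {alfa, charlie} ∉ τ ✗.
  V = {[bravo=delta], [charlie]}: π^{-1}(V) = {bravo, charlie, delta} ∉ τ ✗.
  V = {[alfa], [bravo=delta], [charlie]}: π^{-1}(V) = {alfa, bravo, charlie, delta} ∈ τ ✓.
Open sets in the quotient: τ_Q = {{}, {[alfa], [bravo=delta]}, {[alfa], [bravo=delta], [charlie]}} (3 elements).


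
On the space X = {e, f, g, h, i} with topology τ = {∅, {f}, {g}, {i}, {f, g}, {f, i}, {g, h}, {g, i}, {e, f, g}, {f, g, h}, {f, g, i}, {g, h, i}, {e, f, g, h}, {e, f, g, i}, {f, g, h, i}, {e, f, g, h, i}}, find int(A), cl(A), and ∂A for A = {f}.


int(A) = {f}, cl(A) = {e, f}, ∂A = {e}.

Closed sets in (X, τ) are complements of opens:
  closed(X, τ) = {∅, {e}, {h}, {i}, {e, f}, {e, h}, {e, i}, {h, i}, {e, f, h}, {e, f, i}, {e, g, h}, {e, h, i}, {e, f, g, h}, {e, f, h, i}, {e, g, h, i}, {e, f, g, h, i}}.
int(A) = ⋃ {U ∈ τ : U ⊆ A}. Opens contained in A: ∅, {f}.
Taking the union of these: int(A) = {f}.
cl(A) = ⋂ {C closed : A ⊆ C}. Closed sets containing A: {e, f}, {e, f, h}, {e, f, i}, {e, f, g, h}, {e, f, h, i}, {e, f, g, h, i}.
Intersecting these: cl(A) = {e, f}.
∂A = cl(A) ∖ int(A) = {e, f} ∖ {f} = {e}.


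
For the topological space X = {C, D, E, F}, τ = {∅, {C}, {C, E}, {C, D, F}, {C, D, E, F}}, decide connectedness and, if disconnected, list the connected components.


(X, τ) is connected.

Find clopen sets (U ∈ τ with X ∖ U ∈ τ):
  U = ∅, X ∖ U = {C, D, E, F} — both open, so U is clopen.
  U = {C, D, E, F}, X ∖ U = ∅ — both open, so U is clopen.
Only trivial clopens (∅ and X) exist, so (X, τ) is connected.
Compute connected components by grouping points that agree on all clopens:
  component: {C, D, E, F}


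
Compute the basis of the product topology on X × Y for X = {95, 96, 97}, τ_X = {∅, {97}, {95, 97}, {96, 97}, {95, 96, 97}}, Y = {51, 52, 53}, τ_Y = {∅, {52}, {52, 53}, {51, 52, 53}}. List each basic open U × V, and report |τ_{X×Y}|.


Basis B = {∅ × ∅, {97} × {52}, {95, 97} × {52}, {96, 97} × {52}, {97} × {52, 53}, {95, 96, 97} × {52}, {97} × {51, 52, 53}, {95, 97} × {52, 53}, {96, 97} × {52, 53}, {95, 97} × {51, 52, 53}, {95, 96, 97} × {52, 53}, {96, 97} × {51, 52, 53}, {95, 96, 97} × {51, 52, 53}}; |τ_{X×Y}| = 30.

Enumerate products U × V with U ∈ τ_X, V ∈ τ_Y (deduplicated):
  ∅ × ∅ = {} (∅)
  {97} × {52} = {(97,52)}
  {95, 97} × {52} = {(95,52), (97,52)}
  {96, 97} × {52} = {(96,52), (97,52)}
  {97} × {52, 53} = {(97,52), (97,53)}
  {95, 96, 97} × {52} = {(95,52), (96,52), (97,52)}
  {97} × {51, 52, 53} = {(97,51), (97,52), (97,53)}
  {95, 97} × {52, 53} = {(95,52), (95,53), (97,52), (97,53)}
  {96, 97} × {52, 53} = {(96,52), (96,53), (97,52), (97,53)}
  {95, 97} × {51, 52, 53} = {(95,51), (95,52), (95,53), (97,51), (97,52), (97,53)}
  {95, 96, 97} × {52, 53} = {(95,52), (95,53), (96,52), (96,53), (97,52), (97,53)}
  {96, 97} × {51, 52, 53} = {(96,51), (96,52), (96,53), (97,51), (97,52), (97,53)}
  {95, 96, 97} × {51, 52, 53} = {(95,51), (95,52), (95,53), (96,51), (96,52), (96,53), (97,51), (97,52), (97,53)}
These 13 distinct sets form the basis B.
Close under arbitrary unions to get τ_{X×Y}; counting gives |τ_{X×Y}| = 30.


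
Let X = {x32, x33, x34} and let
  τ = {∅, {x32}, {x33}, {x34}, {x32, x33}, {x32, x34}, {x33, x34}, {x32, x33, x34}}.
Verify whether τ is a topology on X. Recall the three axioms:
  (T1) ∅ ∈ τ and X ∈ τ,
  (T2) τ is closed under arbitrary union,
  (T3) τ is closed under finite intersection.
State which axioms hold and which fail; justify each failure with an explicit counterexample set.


τ IS a topology on X.

Axiom (T1): ∅ ∈ τ? Yes; X ∈ τ? Yes.
Axiom (T2/T3): check pairwise unions and intersections of members of τ.
All pairwise intersections and unions checked — each lies in τ. Therefore τ satisfies (T1), (T2), (T3): it IS a topology on X.


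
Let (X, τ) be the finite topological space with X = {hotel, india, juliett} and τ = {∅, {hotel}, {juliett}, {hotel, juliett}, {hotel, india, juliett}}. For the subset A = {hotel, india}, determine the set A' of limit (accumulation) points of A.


A' = {india}

For each x ∈ X, list the open sets U ∈ τ with x ∈ U, then check whether U ∩ (A ∖ {x}) ≠ ∅ for every such U.
  x = hotel: open {hotel} ∋ x has {hotel} ∩ (A ∖ {hotel}) = ∅, so x is NOT a limit point.
  x = india: opens ∋ x are {hotel, india, juliett}; each meets A ∖ {india}, so x IS a limit point.
  x = juliett: open {juliett} ∋ x has {juliett} ∩ (A ∖ {juliett}) = ∅, so x is NOT a limit point.
Collecting: A' = {india}.


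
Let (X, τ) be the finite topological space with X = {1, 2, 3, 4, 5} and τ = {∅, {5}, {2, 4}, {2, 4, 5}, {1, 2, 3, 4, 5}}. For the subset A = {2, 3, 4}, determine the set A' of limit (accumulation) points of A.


A' = {1, 2, 3, 4}

For each x ∈ X, list the open sets U ∈ τ with x ∈ U, then check whether U ∩ (A ∖ {x}) ≠ ∅ for every such U.
  x = 1: opens ∋ x are {1, 2, 3, 4, 5}; each meets A ∖ {1}, so x IS a limit point.
  x = 2: opens ∋ x are {2, 4}, {2, 4, 5}, {1, 2, 3, 4, 5}; each meets A ∖ {2}, so x IS a limit point.
  x = 3: opens ∋ x are {1, 2, 3, 4, 5}; each meets A ∖ {3}, so x IS a limit point.
  x = 4: opens ∋ x are {2, 4}, {2, 4, 5}, {1, 2, 3, 4, 5}; each meets A ∖ {4}, so x IS a limit point.
  x = 5: open {5} ∋ x has {5} ∩ (A ∖ {5}) = ∅, so x is NOT a limit point.
Collecting: A' = {1, 2, 3, 4}.


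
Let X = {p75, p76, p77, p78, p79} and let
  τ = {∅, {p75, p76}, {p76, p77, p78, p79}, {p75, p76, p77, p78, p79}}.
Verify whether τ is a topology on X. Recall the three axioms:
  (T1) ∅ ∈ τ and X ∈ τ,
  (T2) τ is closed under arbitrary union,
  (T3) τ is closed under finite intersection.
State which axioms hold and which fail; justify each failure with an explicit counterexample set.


τ is NOT a topology on X.

Axiom (T1): ∅ ∈ τ? Yes; X ∈ τ? Yes.
Axiom (T2/T3): check pairwise unions and intersections of members of τ.
Counterexample for (T3): {p75, p76} ∩ {p76, p77, p78, p79} = {p76} ∉ τ. Therefore τ is NOT a topology.


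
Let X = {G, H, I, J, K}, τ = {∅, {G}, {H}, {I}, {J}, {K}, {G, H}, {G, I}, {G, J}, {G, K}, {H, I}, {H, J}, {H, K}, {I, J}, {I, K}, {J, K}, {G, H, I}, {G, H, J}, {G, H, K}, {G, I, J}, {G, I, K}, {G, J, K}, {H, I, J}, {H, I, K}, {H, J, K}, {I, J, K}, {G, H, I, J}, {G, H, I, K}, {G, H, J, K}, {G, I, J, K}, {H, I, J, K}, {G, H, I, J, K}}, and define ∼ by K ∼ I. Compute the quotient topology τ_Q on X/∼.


X/∼ = {[G], [H], [I=K], [J]}; |τ_Q| = 16.

Equivalence classes: [G], [H], [I=K], [J].
Quotient map π: X → X/∼ sends G ↦ [G], H ↦ [H], I ↦ [I=K], J ↦ [J], K ↦ [I=K].
For each subset V ⊆ X/∼, compute π^{-1}(V) ⊆ X and check whether π^{-1}(V) ∈ τ. V is open in τ_Q iff π^{-1}(V) ∈ τ.
  V = {}: π^{-1}(V) = ∅ ∈ τ ✓.
  V = {[G]}: π^{-1}(V) = {G} ∈ τ ✓.
  V = {[H]}: π^{-1}(V) = {H} ∈ τ ✓.
  V = {[G], [H]}: π^{-1}(V) = {G, H} ∈ τ ✓.
  V = {[I=K]}: π^{-1}(V) = {I, K} ∈ τ ✓.
  V = {[G], [I=K]}: π^{-1}(V) = {G, I, K} ∈ τ ✓.
  V = {[H], [I=K]}: π^{-1}(V) = {H, I, K} ∈ τ ✓.
  V = {[G], [H], [I=K]}: π^{-1}(V) = {G, H, I, K} ∈ τ ✓.
  V = {[J]}: π^{-1}(V) = {J} ∈ τ ✓.
  V = {[G], [J]}: π^{-1}(V) = {G, J} ∈ τ ✓.
  V = {[H], [J]}: π^{-1}(V) = {H, J} ∈ τ ✓.
  V = {[G], [H], [J]}: π^{-1}(V) = {G, H, J} ∈ τ ✓.
  V = {[I=K], [J]}: π^{-1}(V) = {I, J, K} ∈ τ ✓.
  V = {[G], [I=K], [J]}: π^{-1}(V) = {G, I, J, K} ∈ τ ✓.
  V = {[H], [I=K], [J]}: π^{-1}(V) = {H, I, J, K} ∈ τ ✓.
  V = {[G], [H], [I=K], [J]}: π^{-1}(V) = {G, H, I, J, K} ∈ τ ✓.
Open sets in the quotient: τ_Q = {{}, {[G]}, {[H]}, {[G], [H]}, {[I=K]}, {[G], [I=K]}, {[H], [I=K]}, {[G], [H], [I=K]}, {[J]}, {[G], [J]}, {[H], [J]}, {[G], [H], [J]}, {[I=K], [J]}, {[G], [I=K], [J]}, {[H], [I=K], [J]}, {[G], [H], [I=K], [J]}} (16 elements).
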